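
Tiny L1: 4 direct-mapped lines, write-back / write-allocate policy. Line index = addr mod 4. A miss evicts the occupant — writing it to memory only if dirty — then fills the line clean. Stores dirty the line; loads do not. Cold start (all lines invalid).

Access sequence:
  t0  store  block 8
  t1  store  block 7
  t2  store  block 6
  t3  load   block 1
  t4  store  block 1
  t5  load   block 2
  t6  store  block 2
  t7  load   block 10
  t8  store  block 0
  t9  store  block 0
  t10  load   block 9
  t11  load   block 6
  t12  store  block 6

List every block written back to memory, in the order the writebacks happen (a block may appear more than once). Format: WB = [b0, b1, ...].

WB = [6, 2, 8, 1]

  0 | W B8 → L0 miss [D]
  1 | W B7 → L3 miss [D]
  2 | W B6 → L2 miss [D]
  3 | R B1 → L1 miss [-]
  4 | W B1 → L1 hit [D]
  5 | R B2 → L2 miss wb→B6 [-]
  6 | W B2 → L2 hit [D]
  7 | R B10 → L2 miss wb→B2 [-]
  8 | W B0 → L0 miss wb→B8 [D]
  9 | W B0 → L0 hit [D]
  10 | R B9 → L1 miss wb→B1 [-]
  11 | R B6 → L2 miss [-]
  12 | W B6 → L2 hit [D]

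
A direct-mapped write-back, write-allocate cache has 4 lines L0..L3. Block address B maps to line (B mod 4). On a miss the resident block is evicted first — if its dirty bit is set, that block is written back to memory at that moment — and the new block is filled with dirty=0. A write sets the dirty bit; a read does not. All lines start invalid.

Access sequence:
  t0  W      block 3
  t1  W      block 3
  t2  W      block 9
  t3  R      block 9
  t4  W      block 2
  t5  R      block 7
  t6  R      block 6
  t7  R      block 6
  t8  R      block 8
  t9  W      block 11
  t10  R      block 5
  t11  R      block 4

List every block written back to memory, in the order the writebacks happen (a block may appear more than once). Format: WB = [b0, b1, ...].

WB = [3, 2, 9]

  0 | W B3 → L3 miss [D]
  1 | W B3 → L3 hit [D]
  2 | W B9 → L1 miss [D]
  3 | R B9 → L1 hit [D]
  4 | W B2 → L2 miss [D]
  5 | R B7 → L3 miss wb→B3 [-]
  6 | R B6 → L2 miss wb→B2 [-]
  7 | R B6 → L2 hit [-]
  8 | R B8 → L0 miss [-]
  9 | W B11 → L3 miss [D]
  10 | R B5 → L1 miss wb→B9 [-]
  11 | R B4 → L0 miss [-]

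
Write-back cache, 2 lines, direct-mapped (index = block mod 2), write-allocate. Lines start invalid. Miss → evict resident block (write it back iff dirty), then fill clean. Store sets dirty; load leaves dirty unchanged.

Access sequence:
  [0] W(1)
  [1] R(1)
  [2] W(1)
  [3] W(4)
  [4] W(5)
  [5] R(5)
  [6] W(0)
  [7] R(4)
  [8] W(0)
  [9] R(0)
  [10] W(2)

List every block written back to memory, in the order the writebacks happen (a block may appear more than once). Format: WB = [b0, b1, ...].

0: W B1 -> L1 miss  d=D]
1: R B1 -> L1 hit  d=D]
2: W B1 -> L1 hit  d=D]
3: W B4 -> L0 miss  d=D]
4: W B5 -> L1 miss wb->B1  d=D]
5: R B5 -> L1 hit  d=D]
6: W B0 -> L0 miss wb->B4  d=D]
7: R B4 -> L0 miss wb->B0  d=-]
8: W B0 -> L0 miss  d=D]
9: R B0 -> L0 hit  d=D]
10: W B2 -> L0 miss wb->B0  d=D]

WB = [1, 4, 0, 0]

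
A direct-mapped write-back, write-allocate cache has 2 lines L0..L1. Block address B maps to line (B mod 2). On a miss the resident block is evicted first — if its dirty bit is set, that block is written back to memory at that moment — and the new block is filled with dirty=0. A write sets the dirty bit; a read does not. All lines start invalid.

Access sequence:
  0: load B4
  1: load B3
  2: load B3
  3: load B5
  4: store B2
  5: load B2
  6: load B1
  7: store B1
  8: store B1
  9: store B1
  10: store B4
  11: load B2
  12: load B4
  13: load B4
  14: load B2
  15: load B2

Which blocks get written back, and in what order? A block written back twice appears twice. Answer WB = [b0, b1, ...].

WB = [2, 4]

0: R B4 -> L0 miss  d=-]
1: R B3 -> L1 miss  d=-]
2: R B3 -> L1 hit  d=-]
3: R B5 -> L1 miss  d=-]
4: W B2 -> L0 miss  d=D]
5: R B2 -> L0 hit  d=D]
6: R B1 -> L1 miss  d=-]
7: W B1 -> L1 hit  d=D]
8: W B1 -> L1 hit  d=D]
9: W B1 -> L1 hit  d=D]
10: W B4 -> L0 miss wb->B2  d=D]
11: R B2 -> L0 miss wb->B4  d=-]
12: R B4 -> L0 miss  d=-]
13: R B4 -> L0 hit  d=-]
14: R B2 -> L0 miss  d=-]
15: R B2 -> L0 hit  d=-]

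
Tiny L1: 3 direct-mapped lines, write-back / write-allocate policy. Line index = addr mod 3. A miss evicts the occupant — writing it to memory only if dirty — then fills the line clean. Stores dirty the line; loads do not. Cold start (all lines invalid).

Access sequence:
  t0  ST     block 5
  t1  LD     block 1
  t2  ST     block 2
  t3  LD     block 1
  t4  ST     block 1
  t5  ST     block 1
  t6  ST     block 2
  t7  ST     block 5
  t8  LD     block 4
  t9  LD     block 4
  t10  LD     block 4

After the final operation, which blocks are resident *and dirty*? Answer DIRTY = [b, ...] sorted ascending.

0: W B5 → L2 miss [D]
1: R B1 → L1 miss [-]
2: W B2 → L2 miss wb→B5 [D]
3: R B1 → L1 hit [-]
4: W B1 → L1 hit [D]
5: W B1 → L1 hit [D]
6: W B2 → L2 hit [D]
7: W B5 → L2 miss wb→B2 [D]
8: R B4 → L1 miss wb→B1 [-]
9: R B4 → L1 hit [-]
10: R B4 → L1 hit [-]

DIRTY = [5]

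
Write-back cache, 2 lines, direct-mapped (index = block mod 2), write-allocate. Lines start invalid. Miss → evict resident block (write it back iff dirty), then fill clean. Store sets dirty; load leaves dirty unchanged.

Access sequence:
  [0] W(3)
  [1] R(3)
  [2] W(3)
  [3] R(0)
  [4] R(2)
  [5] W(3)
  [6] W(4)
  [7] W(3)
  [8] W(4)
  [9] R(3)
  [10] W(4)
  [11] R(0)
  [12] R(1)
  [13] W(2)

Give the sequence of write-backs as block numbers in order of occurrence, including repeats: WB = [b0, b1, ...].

WB = [4, 3]

  0 | W B3 → L1 miss [D]
  1 | R B3 → L1 hit [D]
  2 | W B3 → L1 hit [D]
  3 | R B0 → L0 miss [-]
  4 | R B2 → L0 miss [-]
  5 | W B3 → L1 hit [D]
  6 | W B4 → L0 miss [D]
  7 | W B3 → L1 hit [D]
  8 | W B4 → L0 hit [D]
  9 | R B3 → L1 hit [D]
  10 | W B4 → L0 hit [D]
  11 | R B0 → L0 miss wb→B4 [-]
  12 | R B1 → L1 miss wb→B3 [-]
  13 | W B2 → L0 miss [D]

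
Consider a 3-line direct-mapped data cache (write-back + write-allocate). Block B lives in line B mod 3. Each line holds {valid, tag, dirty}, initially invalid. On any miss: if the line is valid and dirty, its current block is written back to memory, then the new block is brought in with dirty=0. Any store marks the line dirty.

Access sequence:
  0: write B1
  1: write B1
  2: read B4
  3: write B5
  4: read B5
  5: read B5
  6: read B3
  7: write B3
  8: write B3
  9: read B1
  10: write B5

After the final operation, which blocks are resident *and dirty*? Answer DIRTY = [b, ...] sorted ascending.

DIRTY = [3, 5]

  0 | W B1 → L1 miss [D]
  1 | W B1 → L1 hit [D]
  2 | R B4 → L1 miss wb→B1 [-]
  3 | W B5 → L2 miss [D]
  4 | R B5 → L2 hit [D]
  5 | R B5 → L2 hit [D]
  6 | R B3 → L0 miss [-]
  7 | W B3 → L0 hit [D]
  8 | W B3 → L0 hit [D]
  9 | R B1 → L1 miss [-]
  10 | W B5 → L2 hit [D]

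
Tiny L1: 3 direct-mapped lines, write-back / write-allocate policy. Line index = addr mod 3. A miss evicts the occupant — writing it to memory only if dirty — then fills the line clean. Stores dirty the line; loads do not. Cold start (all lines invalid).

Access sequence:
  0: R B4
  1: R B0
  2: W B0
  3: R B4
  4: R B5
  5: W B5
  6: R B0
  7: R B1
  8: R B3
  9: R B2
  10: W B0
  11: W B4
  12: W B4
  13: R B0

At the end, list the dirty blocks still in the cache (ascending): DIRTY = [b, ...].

0: R B4 -> L1 miss  d=-]
1: R B0 -> L0 miss  d=-]
2: W B0 -> L0 hit  d=D]
3: R B4 -> L1 hit  d=-]
4: R B5 -> L2 miss  d=-]
5: W B5 -> L2 hit  d=D]
6: R B0 -> L0 hit  d=D]
7: R B1 -> L1 miss  d=-]
8: R B3 -> L0 miss wb->B0  d=-]
9: R B2 -> L2 miss wb->B5  d=-]
10: W B0 -> L0 miss  d=D]
11: W B4 -> L1 miss  d=D]
12: W B4 -> L1 hit  d=D]
13: R B0 -> L0 hit  d=D]

DIRTY = [0, 4]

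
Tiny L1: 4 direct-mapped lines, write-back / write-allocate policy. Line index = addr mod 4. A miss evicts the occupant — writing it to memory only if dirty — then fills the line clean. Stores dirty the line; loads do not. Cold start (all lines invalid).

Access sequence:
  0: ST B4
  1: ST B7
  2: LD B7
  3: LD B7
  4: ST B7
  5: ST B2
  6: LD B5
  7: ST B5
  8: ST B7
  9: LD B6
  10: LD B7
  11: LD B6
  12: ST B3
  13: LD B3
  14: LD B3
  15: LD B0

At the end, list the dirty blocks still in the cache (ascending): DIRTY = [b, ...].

DIRTY = [3, 5]

0: W B4 -> L0 miss  d=D]
1: W B7 -> L3 miss  d=D]
2: R B7 -> L3 hit  d=D]
3: R B7 -> L3 hit  d=D]
4: W B7 -> L3 hit  d=D]
5: W B2 -> L2 miss  d=D]
6: R B5 -> L1 miss  d=-]
7: W B5 -> L1 hit  d=D]
8: W B7 -> L3 hit  d=D]
9: R B6 -> L2 miss wb->B2  d=-]
10: R B7 -> L3 hit  d=D]
11: R B6 -> L2 hit  d=-]
12: W B3 -> L3 miss wb->B7  d=D]
13: R B3 -> L3 hit  d=D]
14: R B3 -> L3 hit  d=D]
15: R B0 -> L0 miss wb->B4  d=-]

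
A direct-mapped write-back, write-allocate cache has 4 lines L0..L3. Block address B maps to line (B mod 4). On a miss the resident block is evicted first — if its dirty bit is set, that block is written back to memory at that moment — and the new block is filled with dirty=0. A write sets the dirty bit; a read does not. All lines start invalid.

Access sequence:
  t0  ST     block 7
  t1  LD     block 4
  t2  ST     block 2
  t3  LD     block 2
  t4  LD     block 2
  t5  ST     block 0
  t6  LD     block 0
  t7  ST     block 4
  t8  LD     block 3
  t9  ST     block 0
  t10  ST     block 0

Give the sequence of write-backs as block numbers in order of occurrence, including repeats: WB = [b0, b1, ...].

0: W B7 → L3 miss [D]
1: R B4 → L0 miss [-]
2: W B2 → L2 miss [D]
3: R B2 → L2 hit [D]
4: R B2 → L2 hit [D]
5: W B0 → L0 miss [D]
6: R B0 → L0 hit [D]
7: W B4 → L0 miss wb→B0 [D]
8: R B3 → L3 miss wb→B7 [-]
9: W B0 → L0 miss wb→B4 [D]
10: W B0 → L0 hit [D]

WB = [0, 7, 4]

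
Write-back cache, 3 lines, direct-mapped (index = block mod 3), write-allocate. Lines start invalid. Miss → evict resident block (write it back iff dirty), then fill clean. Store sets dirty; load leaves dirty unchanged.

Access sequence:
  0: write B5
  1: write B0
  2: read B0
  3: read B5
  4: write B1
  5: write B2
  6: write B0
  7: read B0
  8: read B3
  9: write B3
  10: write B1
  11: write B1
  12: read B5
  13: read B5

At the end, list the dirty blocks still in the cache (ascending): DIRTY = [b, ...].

DIRTY = [1, 3]

0: W B5 -> L2 miss  d=D]
1: W B0 -> L0 miss  d=D]
2: R B0 -> L0 hit  d=D]
3: R B5 -> L2 hit  d=D]
4: W B1 -> L1 miss  d=D]
5: W B2 -> L2 miss wb->B5  d=D]
6: W B0 -> L0 hit  d=D]
7: R B0 -> L0 hit  d=D]
8: R B3 -> L0 miss wb->B0  d=-]
9: W B3 -> L0 hit  d=D]
10: W B1 -> L1 hit  d=D]
11: W B1 -> L1 hit  d=D]
12: R B5 -> L2 miss wb->B2  d=-]
13: R B5 -> L2 hit  d=-]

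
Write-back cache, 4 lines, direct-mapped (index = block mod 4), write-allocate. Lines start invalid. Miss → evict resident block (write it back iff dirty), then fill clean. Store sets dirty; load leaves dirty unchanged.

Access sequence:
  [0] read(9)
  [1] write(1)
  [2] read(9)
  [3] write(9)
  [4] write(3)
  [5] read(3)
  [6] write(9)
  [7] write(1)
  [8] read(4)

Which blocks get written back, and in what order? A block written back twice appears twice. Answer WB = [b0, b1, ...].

WB = [1, 9]

  0 | R B9 → L1 miss [-]
  1 | W B1 → L1 miss [D]
  2 | R B9 → L1 miss wb→B1 [-]
  3 | W B9 → L1 hit [D]
  4 | W B3 → L3 miss [D]
  5 | R B3 → L3 hit [D]
  6 | W B9 → L1 hit [D]
  7 | W B1 → L1 miss wb→B9 [D]
  8 | R B4 → L0 miss [-]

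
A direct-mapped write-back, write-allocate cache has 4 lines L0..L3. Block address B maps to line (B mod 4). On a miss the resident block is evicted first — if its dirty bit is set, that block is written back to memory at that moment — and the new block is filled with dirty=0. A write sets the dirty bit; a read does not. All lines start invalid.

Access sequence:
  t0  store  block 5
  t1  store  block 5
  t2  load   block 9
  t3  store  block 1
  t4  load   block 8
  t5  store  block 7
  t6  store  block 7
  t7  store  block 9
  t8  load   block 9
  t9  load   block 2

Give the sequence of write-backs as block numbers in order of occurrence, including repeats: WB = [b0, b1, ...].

WB = [5, 1]

0: W B5 → L1 miss [D]
1: W B5 → L1 hit [D]
2: R B9 → L1 miss wb→B5 [-]
3: W B1 → L1 miss [D]
4: R B8 → L0 miss [-]
5: W B7 → L3 miss [D]
6: W B7 → L3 hit [D]
7: W B9 → L1 miss wb→B1 [D]
8: R B9 → L1 hit [D]
9: R B2 → L2 miss [-]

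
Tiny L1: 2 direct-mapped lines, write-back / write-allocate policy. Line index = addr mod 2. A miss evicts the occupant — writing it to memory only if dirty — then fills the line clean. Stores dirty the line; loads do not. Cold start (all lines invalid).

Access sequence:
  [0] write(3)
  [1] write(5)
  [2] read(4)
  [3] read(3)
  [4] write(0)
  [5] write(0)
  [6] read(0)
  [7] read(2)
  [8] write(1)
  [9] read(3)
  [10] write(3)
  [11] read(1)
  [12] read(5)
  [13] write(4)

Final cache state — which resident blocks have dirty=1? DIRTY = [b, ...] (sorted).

DIRTY = [4]

  0 | W B3 → L1 miss [D]
  1 | W B5 → L1 miss wb→B3 [D]
  2 | R B4 → L0 miss [-]
  3 | R B3 → L1 miss wb→B5 [-]
  4 | W B0 → L0 miss [D]
  5 | W B0 → L0 hit [D]
  6 | R B0 → L0 hit [D]
  7 | R B2 → L0 miss wb→B0 [-]
  8 | W B1 → L1 miss [D]
  9 | R B3 → L1 miss wb→B1 [-]
  10 | W B3 → L1 hit [D]
  11 | R B1 → L1 miss wb→B3 [-]
  12 | R B5 → L1 miss [-]
  13 | W B4 → L0 miss [D]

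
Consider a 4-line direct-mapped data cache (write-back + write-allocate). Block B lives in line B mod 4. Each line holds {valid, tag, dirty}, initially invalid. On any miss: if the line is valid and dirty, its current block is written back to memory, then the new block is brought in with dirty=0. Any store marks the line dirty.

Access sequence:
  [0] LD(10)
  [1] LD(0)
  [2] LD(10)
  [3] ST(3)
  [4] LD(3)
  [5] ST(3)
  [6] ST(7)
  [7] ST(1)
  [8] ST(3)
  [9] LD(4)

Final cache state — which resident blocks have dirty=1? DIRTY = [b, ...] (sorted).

0: R B10 -> L2 miss  d=-]
1: R B0 -> L0 miss  d=-]
2: R B10 -> L2 hit  d=-]
3: W B3 -> L3 miss  d=D]
4: R B3 -> L3 hit  d=D]
5: W B3 -> L3 hit  d=D]
6: W B7 -> L3 miss wb->B3  d=D]
7: W B1 -> L1 miss  d=D]
8: W B3 -> L3 miss wb->B7  d=D]
9: R B4 -> L0 miss  d=-]

DIRTY = [1, 3]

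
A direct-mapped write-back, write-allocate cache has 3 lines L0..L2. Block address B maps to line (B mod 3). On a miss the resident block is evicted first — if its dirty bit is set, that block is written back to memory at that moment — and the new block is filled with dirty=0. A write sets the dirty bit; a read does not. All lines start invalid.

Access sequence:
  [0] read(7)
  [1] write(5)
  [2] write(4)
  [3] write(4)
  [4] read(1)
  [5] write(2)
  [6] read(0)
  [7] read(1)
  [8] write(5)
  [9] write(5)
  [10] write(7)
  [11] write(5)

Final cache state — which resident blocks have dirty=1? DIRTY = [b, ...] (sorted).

  0 | R B7 → L1 miss [-]
  1 | W B5 → L2 miss [D]
  2 | W B4 → L1 miss [D]
  3 | W B4 → L1 hit [D]
  4 | R B1 → L1 miss wb→B4 [-]
  5 | W B2 → L2 miss wb→B5 [D]
  6 | R B0 → L0 miss [-]
  7 | R B1 → L1 hit [-]
  8 | W B5 → L2 miss wb→B2 [D]
  9 | W B5 → L2 hit [D]
  10 | W B7 → L1 miss [D]
  11 | W B5 → L2 hit [D]

DIRTY = [5, 7]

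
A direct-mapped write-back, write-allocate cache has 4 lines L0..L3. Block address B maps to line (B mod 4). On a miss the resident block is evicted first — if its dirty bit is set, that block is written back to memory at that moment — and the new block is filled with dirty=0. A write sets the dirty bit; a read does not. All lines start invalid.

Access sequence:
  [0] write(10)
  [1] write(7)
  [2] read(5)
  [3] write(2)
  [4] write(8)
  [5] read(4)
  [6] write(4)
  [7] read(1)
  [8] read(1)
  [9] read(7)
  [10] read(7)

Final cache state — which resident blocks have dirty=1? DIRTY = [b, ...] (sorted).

DIRTY = [2, 4, 7]

0: W B10 -> L2 miss  d=D]
1: W B7 -> L3 miss  d=D]
2: R B5 -> L1 miss  d=-]
3: W B2 -> L2 miss wb->B10  d=D]
4: W B8 -> L0 miss  d=D]
5: R B4 -> L0 miss wb->B8  d=-]
6: W B4 -> L0 hit  d=D]
7: R B1 -> L1 miss  d=-]
8: R B1 -> L1 hit  d=-]
9: R B7 -> L3 hit  d=D]
10: R B7 -> L3 hit  d=D]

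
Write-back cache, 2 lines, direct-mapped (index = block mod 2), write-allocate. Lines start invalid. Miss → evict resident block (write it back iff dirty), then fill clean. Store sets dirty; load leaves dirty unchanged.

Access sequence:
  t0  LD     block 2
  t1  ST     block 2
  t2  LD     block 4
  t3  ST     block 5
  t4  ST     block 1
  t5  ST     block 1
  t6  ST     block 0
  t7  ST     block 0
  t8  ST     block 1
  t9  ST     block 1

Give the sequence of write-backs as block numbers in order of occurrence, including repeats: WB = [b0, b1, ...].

WB = [2, 5]

  0 | R B2 → L0 miss [-]
  1 | W B2 → L0 hit [D]
  2 | R B4 → L0 miss wb→B2 [-]
  3 | W B5 → L1 miss [D]
  4 | W B1 → L1 miss wb→B5 [D]
  5 | W B1 → L1 hit [D]
  6 | W B0 → L0 miss [D]
  7 | W B0 → L0 hit [D]
  8 | W B1 → L1 hit [D]
  9 | W B1 → L1 hit [D]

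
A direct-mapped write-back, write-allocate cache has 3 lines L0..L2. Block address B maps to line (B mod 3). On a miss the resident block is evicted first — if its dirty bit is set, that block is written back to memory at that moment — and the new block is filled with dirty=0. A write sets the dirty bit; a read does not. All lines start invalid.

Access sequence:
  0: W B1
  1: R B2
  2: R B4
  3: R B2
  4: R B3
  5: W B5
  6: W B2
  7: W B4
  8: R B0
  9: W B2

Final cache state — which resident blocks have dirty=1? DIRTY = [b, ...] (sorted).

  0 | W B1 → L1 miss [D]
  1 | R B2 → L2 miss [-]
  2 | R B4 → L1 miss wb→B1 [-]
  3 | R B2 → L2 hit [-]
  4 | R B3 → L0 miss [-]
  5 | W B5 → L2 miss [D]
  6 | W B2 → L2 miss wb→B5 [D]
  7 | W B4 → L1 hit [D]
  8 | R B0 → L0 miss [-]
  9 | W B2 → L2 hit [D]

DIRTY = [2, 4]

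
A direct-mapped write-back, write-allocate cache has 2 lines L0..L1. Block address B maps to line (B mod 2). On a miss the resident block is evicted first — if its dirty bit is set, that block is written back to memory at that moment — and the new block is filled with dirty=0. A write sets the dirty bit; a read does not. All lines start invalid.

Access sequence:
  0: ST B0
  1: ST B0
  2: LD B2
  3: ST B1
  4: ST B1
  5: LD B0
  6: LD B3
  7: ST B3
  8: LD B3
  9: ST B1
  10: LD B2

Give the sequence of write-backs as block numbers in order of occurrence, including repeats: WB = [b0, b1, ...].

WB = [0, 1, 3]

  0 | W B0 → L0 miss [D]
  1 | W B0 → L0 hit [D]
  2 | R B2 → L0 miss wb→B0 [-]
  3 | W B1 → L1 miss [D]
  4 | W B1 → L1 hit [D]
  5 | R B0 → L0 miss [-]
  6 | R B3 → L1 miss wb→B1 [-]
  7 | W B3 → L1 hit [D]
  8 | R B3 → L1 hit [D]
  9 | W B1 → L1 miss wb→B3 [D]
  10 | R B2 → L0 miss [-]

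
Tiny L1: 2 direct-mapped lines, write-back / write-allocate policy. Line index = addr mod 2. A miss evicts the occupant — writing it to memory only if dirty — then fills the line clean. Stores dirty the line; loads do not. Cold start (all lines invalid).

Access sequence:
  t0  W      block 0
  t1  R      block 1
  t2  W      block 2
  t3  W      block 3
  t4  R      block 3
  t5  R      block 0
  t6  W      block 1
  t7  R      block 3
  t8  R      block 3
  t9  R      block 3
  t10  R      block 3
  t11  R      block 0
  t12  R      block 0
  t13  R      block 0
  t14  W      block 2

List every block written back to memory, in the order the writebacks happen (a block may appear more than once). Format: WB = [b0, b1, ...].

  0 | W B0 → L0 miss [D]
  1 | R B1 → L1 miss [-]
  2 | W B2 → L0 miss wb→B0 [D]
  3 | W B3 → L1 miss [D]
  4 | R B3 → L1 hit [D]
  5 | R B0 → L0 miss wb→B2 [-]
  6 | W B1 → L1 miss wb→B3 [D]
  7 | R B3 → L1 miss wb→B1 [-]
  8 | R B3 → L1 hit [-]
  9 | R B3 → L1 hit [-]
  10 | R B3 → L1 hit [-]
  11 | R B0 → L0 hit [-]
  12 | R B0 → L0 hit [-]
  13 | R B0 → L0 hit [-]
  14 | W B2 → L0 miss [D]

WB = [0, 2, 3, 1]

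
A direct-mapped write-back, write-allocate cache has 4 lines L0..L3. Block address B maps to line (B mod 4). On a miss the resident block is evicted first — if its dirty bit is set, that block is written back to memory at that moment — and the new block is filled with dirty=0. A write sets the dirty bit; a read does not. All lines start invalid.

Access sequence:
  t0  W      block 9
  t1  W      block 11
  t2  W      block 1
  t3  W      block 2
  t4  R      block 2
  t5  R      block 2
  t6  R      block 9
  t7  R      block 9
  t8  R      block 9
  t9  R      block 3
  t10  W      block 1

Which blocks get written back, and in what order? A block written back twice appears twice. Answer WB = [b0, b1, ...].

WB = [9, 1, 11]

0: W B9 -> L1 miss  d=D]
1: W B11 -> L3 miss  d=D]
2: W B1 -> L1 miss wb->B9  d=D]
3: W B2 -> L2 miss  d=D]
4: R B2 -> L2 hit  d=D]
5: R B2 -> L2 hit  d=D]
6: R B9 -> L1 miss wb->B1  d=-]
7: R B9 -> L1 hit  d=-]
8: R B9 -> L1 hit  d=-]
9: R B3 -> L3 miss wb->B11  d=-]
10: W B1 -> L1 miss  d=D]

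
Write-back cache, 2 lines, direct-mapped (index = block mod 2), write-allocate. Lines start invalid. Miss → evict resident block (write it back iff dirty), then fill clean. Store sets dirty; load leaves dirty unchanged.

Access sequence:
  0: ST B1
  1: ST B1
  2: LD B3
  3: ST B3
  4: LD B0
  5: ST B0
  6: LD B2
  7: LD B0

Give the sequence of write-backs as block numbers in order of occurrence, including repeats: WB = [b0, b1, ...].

WB = [1, 0]

0: W B1 → L1 miss [D]
1: W B1 → L1 hit [D]
2: R B3 → L1 miss wb→B1 [-]
3: W B3 → L1 hit [D]
4: R B0 → L0 miss [-]
5: W B0 → L0 hit [D]
6: R B2 → L0 miss wb→B0 [-]
7: R B0 → L0 miss [-]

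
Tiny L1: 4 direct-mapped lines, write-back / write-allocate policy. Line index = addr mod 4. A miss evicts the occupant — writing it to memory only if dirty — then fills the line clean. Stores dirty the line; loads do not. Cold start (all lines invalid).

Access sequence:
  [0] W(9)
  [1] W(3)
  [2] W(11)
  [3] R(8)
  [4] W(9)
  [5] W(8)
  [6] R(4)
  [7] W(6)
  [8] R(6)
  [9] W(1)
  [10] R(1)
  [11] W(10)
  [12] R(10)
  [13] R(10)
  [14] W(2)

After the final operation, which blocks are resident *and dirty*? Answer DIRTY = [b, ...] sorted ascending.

DIRTY = [1, 2, 11]

  0 | W B9 → L1 miss [D]
  1 | W B3 → L3 miss [D]
  2 | W B11 → L3 miss wb→B3 [D]
  3 | R B8 → L0 miss [-]
  4 | W B9 → L1 hit [D]
  5 | W B8 → L0 hit [D]
  6 | R B4 → L0 miss wb→B8 [-]
  7 | W B6 → L2 miss [D]
  8 | R B6 → L2 hit [D]
  9 | W B1 → L1 miss wb→B9 [D]
  10 | R B1 → L1 hit [D]
  11 | W B10 → L2 miss wb→B6 [D]
  12 | R B10 → L2 hit [D]
  13 | R B10 → L2 hit [D]
  14 | W B2 → L2 miss wb→B10 [D]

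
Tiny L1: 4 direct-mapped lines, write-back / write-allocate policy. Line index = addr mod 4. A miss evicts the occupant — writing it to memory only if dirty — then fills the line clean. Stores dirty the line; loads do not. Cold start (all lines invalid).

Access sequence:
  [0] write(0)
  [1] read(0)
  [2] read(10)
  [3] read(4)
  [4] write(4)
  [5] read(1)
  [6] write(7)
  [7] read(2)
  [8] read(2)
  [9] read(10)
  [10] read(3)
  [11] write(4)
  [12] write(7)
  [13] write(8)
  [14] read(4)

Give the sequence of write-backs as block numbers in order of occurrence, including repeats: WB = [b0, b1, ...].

WB = [0, 7, 4, 8]

  0 | W B0 → L0 miss [D]
  1 | R B0 → L0 hit [D]
  2 | R B10 → L2 miss [-]
  3 | R B4 → L0 miss wb→B0 [-]
  4 | W B4 → L0 hit [D]
  5 | R B1 → L1 miss [-]
  6 | W B7 → L3 miss [D]
  7 | R B2 → L2 miss [-]
  8 | R B2 → L2 hit [-]
  9 | R B10 → L2 miss [-]
  10 | R B3 → L3 miss wb→B7 [-]
  11 | W B4 → L0 hit [D]
  12 | W B7 → L3 miss [D]
  13 | W B8 → L0 miss wb→B4 [D]
  14 | R B4 → L0 miss wb→B8 [-]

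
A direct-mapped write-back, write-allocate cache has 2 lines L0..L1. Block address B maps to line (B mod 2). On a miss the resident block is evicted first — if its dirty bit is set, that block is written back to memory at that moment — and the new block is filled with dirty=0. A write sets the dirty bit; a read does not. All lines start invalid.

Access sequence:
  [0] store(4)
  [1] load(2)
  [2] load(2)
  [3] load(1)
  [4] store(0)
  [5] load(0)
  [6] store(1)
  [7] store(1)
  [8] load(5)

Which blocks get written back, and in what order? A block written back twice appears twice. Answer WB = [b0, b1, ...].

  0 | W B4 → L0 miss [D]
  1 | R B2 → L0 miss wb→B4 [-]
  2 | R B2 → L0 hit [-]
  3 | R B1 → L1 miss [-]
  4 | W B0 → L0 miss [D]
  5 | R B0 → L0 hit [D]
  6 | W B1 → L1 hit [D]
  7 | W B1 → L1 hit [D]
  8 | R B5 → L1 miss wb→B1 [-]

WB = [4, 1]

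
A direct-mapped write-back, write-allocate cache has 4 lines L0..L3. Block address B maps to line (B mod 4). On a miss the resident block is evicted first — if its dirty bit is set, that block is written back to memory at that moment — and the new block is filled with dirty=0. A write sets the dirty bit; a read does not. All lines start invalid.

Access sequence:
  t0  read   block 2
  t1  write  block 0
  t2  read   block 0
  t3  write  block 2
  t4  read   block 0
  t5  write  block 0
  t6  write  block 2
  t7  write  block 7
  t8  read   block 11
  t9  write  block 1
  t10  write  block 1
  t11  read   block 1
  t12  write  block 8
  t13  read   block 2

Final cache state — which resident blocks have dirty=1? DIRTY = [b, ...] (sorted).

DIRTY = [1, 2, 8]

0: R B2 → L2 miss [-]
1: W B0 → L0 miss [D]
2: R B0 → L0 hit [D]
3: W B2 → L2 hit [D]
4: R B0 → L0 hit [D]
5: W B0 → L0 hit [D]
6: W B2 → L2 hit [D]
7: W B7 → L3 miss [D]
8: R B11 → L3 miss wb→B7 [-]
9: W B1 → L1 miss [D]
10: W B1 → L1 hit [D]
11: R B1 → L1 hit [D]
12: W B8 → L0 miss wb→B0 [D]
13: R B2 → L2 hit [D]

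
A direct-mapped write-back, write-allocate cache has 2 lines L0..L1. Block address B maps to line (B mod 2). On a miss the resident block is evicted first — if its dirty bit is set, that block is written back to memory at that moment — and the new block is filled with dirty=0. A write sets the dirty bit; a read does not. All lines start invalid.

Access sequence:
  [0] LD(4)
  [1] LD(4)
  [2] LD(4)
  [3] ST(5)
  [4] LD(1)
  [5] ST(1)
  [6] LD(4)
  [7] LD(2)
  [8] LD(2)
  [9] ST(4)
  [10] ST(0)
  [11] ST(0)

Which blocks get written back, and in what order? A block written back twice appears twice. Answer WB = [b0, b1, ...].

  0 | R B4 → L0 miss [-]
  1 | R B4 → L0 hit [-]
  2 | R B4 → L0 hit [-]
  3 | W B5 → L1 miss [D]
  4 | R B1 → L1 miss wb→B5 [-]
  5 | W B1 → L1 hit [D]
  6 | R B4 → L0 hit [-]
  7 | R B2 → L0 miss [-]
  8 | R B2 → L0 hit [-]
  9 | W B4 → L0 miss [D]
  10 | W B0 → L0 miss wb→B4 [D]
  11 | W B0 → L0 hit [D]

WB = [5, 4]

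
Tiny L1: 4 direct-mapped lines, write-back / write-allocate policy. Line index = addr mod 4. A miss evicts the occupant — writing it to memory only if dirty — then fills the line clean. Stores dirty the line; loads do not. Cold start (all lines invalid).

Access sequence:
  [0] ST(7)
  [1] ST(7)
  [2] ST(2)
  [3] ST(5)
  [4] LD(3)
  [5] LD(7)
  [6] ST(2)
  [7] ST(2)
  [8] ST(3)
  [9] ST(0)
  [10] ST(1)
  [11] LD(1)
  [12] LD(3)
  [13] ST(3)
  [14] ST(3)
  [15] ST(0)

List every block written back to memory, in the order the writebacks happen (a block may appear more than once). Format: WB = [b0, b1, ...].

0: W B7 → L3 miss [D]
1: W B7 → L3 hit [D]
2: W B2 → L2 miss [D]
3: W B5 → L1 miss [D]
4: R B3 → L3 miss wb→B7 [-]
5: R B7 → L3 miss [-]
6: W B2 → L2 hit [D]
7: W B2 → L2 hit [D]
8: W B3 → L3 miss [D]
9: W B0 → L0 miss [D]
10: W B1 → L1 miss wb→B5 [D]
11: R B1 → L1 hit [D]
12: R B3 → L3 hit [D]
13: W B3 → L3 hit [D]
14: W B3 → L3 hit [D]
15: W B0 → L0 hit [D]

WB = [7, 5]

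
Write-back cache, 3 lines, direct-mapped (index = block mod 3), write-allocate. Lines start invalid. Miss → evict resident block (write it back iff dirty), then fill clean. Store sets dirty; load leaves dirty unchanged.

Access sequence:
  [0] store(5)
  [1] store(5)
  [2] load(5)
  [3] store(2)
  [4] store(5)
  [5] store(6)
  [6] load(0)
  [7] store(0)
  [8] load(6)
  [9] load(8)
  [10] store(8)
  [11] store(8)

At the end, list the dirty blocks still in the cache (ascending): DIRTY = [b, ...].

DIRTY = [8]

  0 | W B5 → L2 miss [D]
  1 | W B5 → L2 hit [D]
  2 | R B5 → L2 hit [D]
  3 | W B2 → L2 miss wb→B5 [D]
  4 | W B5 → L2 miss wb→B2 [D]
  5 | W B6 → L0 miss [D]
  6 | R B0 → L0 miss wb→B6 [-]
  7 | W B0 → L0 hit [D]
  8 | R B6 → L0 miss wb→B0 [-]
  9 | R B8 → L2 miss wb→B5 [-]
  10 | W B8 → L2 hit [D]
  11 | W B8 → L2 hit [D]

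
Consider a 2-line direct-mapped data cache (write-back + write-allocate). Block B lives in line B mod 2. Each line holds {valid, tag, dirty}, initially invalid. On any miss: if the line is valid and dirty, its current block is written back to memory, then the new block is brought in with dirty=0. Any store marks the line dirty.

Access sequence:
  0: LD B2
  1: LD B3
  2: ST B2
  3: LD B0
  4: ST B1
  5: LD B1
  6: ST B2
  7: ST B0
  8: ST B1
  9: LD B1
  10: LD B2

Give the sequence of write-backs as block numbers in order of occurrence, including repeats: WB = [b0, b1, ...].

0: R B2 -> L0 miss  d=-]
1: R B3 -> L1 miss  d=-]
2: W B2 -> L0 hit  d=D]
3: R B0 -> L0 miss wb->B2  d=-]
4: W B1 -> L1 miss  d=D]
5: R B1 -> L1 hit  d=D]
6: W B2 -> L0 miss  d=D]
7: W B0 -> L0 miss wb->B2  d=D]
8: W B1 -> L1 hit  d=D]
9: R B1 -> L1 hit  d=D]
10: R B2 -> L0 miss wb->B0  d=-]

WB = [2, 2, 0]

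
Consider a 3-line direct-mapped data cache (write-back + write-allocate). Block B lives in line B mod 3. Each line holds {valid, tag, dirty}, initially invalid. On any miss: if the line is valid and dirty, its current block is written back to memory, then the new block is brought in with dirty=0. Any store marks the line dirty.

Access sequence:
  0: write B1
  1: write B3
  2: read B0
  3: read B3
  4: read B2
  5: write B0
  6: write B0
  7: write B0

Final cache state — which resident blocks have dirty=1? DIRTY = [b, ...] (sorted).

DIRTY = [0, 1]

  0 | W B1 → L1 miss [D]
  1 | W B3 → L0 miss [D]
  2 | R B0 → L0 miss wb→B3 [-]
  3 | R B3 → L0 miss [-]
  4 | R B2 → L2 miss [-]
  5 | W B0 → L0 miss [D]
  6 | W B0 → L0 hit [D]
  7 | W B0 → L0 hit [D]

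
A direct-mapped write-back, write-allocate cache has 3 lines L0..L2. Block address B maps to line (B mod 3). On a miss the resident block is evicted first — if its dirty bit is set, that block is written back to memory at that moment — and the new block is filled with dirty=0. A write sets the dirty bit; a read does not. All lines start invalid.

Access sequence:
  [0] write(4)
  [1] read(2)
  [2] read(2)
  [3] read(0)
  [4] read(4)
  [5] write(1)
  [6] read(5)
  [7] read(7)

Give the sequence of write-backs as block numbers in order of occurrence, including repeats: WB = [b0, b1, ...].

WB = [4, 1]

  0 | W B4 → L1 miss [D]
  1 | R B2 → L2 miss [-]
  2 | R B2 → L2 hit [-]
  3 | R B0 → L0 miss [-]
  4 | R B4 → L1 hit [D]
  5 | W B1 → L1 miss wb→B4 [D]
  6 | R B5 → L2 miss [-]
  7 | R B7 → L1 miss wb→B1 [-]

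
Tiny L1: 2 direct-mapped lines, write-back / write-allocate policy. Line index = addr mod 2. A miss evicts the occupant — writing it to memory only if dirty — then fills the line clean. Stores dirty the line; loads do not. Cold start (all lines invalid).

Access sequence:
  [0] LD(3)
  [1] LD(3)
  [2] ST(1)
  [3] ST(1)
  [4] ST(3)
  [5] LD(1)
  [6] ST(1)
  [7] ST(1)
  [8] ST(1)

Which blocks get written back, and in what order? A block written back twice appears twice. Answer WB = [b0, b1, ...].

WB = [1, 3]

0: R B3 → L1 miss [-]
1: R B3 → L1 hit [-]
2: W B1 → L1 miss [D]
3: W B1 → L1 hit [D]
4: W B3 → L1 miss wb→B1 [D]
5: R B1 → L1 miss wb→B3 [-]
6: W B1 → L1 hit [D]
7: W B1 → L1 hit [D]
8: W B1 → L1 hit [D]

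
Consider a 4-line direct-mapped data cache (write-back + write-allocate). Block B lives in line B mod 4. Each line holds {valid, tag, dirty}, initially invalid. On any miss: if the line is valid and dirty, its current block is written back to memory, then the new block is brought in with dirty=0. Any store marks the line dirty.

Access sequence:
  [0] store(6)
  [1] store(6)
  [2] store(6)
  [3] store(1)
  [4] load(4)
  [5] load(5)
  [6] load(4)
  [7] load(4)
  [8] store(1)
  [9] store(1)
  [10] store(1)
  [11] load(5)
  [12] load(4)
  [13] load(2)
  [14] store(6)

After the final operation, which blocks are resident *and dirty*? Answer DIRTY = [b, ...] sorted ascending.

0: W B6 -> L2 miss  d=D]
1: W B6 -> L2 hit  d=D]
2: W B6 -> L2 hit  d=D]
3: W B1 -> L1 miss  d=D]
4: R B4 -> L0 miss  d=-]
5: R B5 -> L1 miss wb->B1  d=-]
6: R B4 -> L0 hit  d=-]
7: R B4 -> L0 hit  d=-]
8: W B1 -> L1 miss  d=D]
9: W B1 -> L1 hit  d=D]
10: W B1 -> L1 hit  d=D]
11: R B5 -> L1 miss wb->B1  d=-]
12: R B4 -> L0 hit  d=-]
13: R B2 -> L2 miss wb->B6  d=-]
14: W B6 -> L2 miss  d=D]

DIRTY = [6]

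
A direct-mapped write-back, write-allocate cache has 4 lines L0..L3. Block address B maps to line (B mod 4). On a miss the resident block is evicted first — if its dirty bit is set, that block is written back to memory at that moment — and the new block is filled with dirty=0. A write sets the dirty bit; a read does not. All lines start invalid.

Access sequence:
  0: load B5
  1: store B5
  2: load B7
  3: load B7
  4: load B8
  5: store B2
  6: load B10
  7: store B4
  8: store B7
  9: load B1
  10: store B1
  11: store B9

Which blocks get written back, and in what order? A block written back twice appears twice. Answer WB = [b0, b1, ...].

WB = [2, 5, 1]

0: R B5 → L1 miss [-]
1: W B5 → L1 hit [D]
2: R B7 → L3 miss [-]
3: R B7 → L3 hit [-]
4: R B8 → L0 miss [-]
5: W B2 → L2 miss [D]
6: R B10 → L2 miss wb→B2 [-]
7: W B4 → L0 miss [D]
8: W B7 → L3 hit [D]
9: R B1 → L1 miss wb→B5 [-]
10: W B1 → L1 hit [D]
11: W B9 → L1 miss wb→B1 [D]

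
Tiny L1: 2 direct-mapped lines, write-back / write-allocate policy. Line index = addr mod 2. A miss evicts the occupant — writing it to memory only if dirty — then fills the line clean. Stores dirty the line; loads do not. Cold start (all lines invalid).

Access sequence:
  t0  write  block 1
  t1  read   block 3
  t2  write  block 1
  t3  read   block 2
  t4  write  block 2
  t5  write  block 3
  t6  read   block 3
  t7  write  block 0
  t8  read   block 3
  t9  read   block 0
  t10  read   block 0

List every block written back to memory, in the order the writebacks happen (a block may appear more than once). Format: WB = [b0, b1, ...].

0: W B1 → L1 miss [D]
1: R B3 → L1 miss wb→B1 [-]
2: W B1 → L1 miss [D]
3: R B2 → L0 miss [-]
4: W B2 → L0 hit [D]
5: W B3 → L1 miss wb→B1 [D]
6: R B3 → L1 hit [D]
7: W B0 → L0 miss wb→B2 [D]
8: R B3 → L1 hit [D]
9: R B0 → L0 hit [D]
10: R B0 → L0 hit [D]

WB = [1, 1, 2]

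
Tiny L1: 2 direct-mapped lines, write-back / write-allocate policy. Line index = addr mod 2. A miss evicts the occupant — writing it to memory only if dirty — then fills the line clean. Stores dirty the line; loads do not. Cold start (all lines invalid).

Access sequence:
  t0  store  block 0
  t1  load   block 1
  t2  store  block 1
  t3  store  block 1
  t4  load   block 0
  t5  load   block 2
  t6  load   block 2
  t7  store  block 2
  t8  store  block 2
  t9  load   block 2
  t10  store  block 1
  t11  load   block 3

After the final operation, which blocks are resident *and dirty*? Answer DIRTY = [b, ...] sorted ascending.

DIRTY = [2]

0: W B0 → L0 miss [D]
1: R B1 → L1 miss [-]
2: W B1 → L1 hit [D]
3: W B1 → L1 hit [D]
4: R B0 → L0 hit [D]
5: R B2 → L0 miss wb→B0 [-]
6: R B2 → L0 hit [-]
7: W B2 → L0 hit [D]
8: W B2 → L0 hit [D]
9: R B2 → L0 hit [D]
10: W B1 → L1 hit [D]
11: R B3 → L1 miss wb→B1 [-]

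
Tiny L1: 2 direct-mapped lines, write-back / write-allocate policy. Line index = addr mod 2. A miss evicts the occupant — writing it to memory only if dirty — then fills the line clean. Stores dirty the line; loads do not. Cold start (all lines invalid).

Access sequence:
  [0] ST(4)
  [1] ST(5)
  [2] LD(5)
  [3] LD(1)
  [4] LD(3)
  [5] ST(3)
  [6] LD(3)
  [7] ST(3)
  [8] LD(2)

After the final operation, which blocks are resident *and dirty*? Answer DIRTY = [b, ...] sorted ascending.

0: W B4 → L0 miss [D]
1: W B5 → L1 miss [D]
2: R B5 → L1 hit [D]
3: R B1 → L1 miss wb→B5 [-]
4: R B3 → L1 miss [-]
5: W B3 → L1 hit [D]
6: R B3 → L1 hit [D]
7: W B3 → L1 hit [D]
8: R B2 → L0 miss wb→B4 [-]

DIRTY = [3]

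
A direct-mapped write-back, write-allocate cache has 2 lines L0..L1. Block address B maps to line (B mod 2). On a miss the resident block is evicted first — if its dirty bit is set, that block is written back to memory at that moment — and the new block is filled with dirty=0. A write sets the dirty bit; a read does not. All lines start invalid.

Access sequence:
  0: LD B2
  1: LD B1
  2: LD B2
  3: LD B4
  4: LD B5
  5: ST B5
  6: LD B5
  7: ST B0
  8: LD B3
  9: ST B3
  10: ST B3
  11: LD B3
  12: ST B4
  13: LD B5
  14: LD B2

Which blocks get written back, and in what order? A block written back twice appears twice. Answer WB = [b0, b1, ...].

WB = [5, 0, 3, 4]

  0 | R B2 → L0 miss [-]
  1 | R B1 → L1 miss [-]
  2 | R B2 → L0 hit [-]
  3 | R B4 → L0 miss [-]
  4 | R B5 → L1 miss [-]
  5 | W B5 → L1 hit [D]
  6 | R B5 → L1 hit [D]
  7 | W B0 → L0 miss [D]
  8 | R B3 → L1 miss wb→B5 [-]
  9 | W B3 → L1 hit [D]
  10 | W B3 → L1 hit [D]
  11 | R B3 → L1 hit [D]
  12 | W B4 → L0 miss wb→B0 [D]
  13 | R B5 → L1 miss wb→B3 [-]
  14 | R B2 → L0 miss wb→B4 [-]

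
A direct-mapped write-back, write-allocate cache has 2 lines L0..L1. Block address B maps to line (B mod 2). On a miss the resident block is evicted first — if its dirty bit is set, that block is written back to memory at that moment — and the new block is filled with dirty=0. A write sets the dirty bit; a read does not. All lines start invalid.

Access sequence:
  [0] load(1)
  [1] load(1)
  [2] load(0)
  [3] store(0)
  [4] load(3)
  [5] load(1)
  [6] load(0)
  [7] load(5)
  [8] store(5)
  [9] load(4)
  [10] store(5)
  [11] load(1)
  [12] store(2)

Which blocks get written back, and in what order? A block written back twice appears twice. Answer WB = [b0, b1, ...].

  0 | R B1 → L1 miss [-]
  1 | R B1 → L1 hit [-]
  2 | R B0 → L0 miss [-]
  3 | W B0 → L0 hit [D]
  4 | R B3 → L1 miss [-]
  5 | R B1 → L1 miss [-]
  6 | R B0 → L0 hit [D]
  7 | R B5 → L1 miss [-]
  8 | W B5 → L1 hit [D]
  9 | R B4 → L0 miss wb→B0 [-]
  10 | W B5 → L1 hit [D]
  11 | R B1 → L1 miss wb→B5 [-]
  12 | W B2 → L0 miss [D]

WB = [0, 5]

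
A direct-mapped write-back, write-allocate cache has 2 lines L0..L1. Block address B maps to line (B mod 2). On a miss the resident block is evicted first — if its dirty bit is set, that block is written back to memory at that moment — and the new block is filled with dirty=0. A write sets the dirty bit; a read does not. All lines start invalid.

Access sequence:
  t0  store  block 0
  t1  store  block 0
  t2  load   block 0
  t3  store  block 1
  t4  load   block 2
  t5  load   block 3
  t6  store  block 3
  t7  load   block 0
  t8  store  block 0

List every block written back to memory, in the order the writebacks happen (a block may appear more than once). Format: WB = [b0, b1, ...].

0: W B0 -> L0 miss  d=D]
1: W B0 -> L0 hit  d=D]
2: R B0 -> L0 hit  d=D]
3: W B1 -> L1 miss  d=D]
4: R B2 -> L0 miss wb->B0  d=-]
5: R B3 -> L1 miss wb->B1  d=-]
6: W B3 -> L1 hit  d=D]
7: R B0 -> L0 miss  d=-]
8: W B0 -> L0 hit  d=D]

WB = [0, 1]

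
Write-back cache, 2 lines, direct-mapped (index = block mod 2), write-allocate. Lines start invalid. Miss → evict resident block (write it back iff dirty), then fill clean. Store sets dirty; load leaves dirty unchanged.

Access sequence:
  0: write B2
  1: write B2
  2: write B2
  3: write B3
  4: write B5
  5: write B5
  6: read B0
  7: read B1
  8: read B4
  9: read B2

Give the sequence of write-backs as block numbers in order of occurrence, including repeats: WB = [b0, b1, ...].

0: W B2 → L0 miss [D]
1: W B2 → L0 hit [D]
2: W B2 → L0 hit [D]
3: W B3 → L1 miss [D]
4: W B5 → L1 miss wb→B3 [D]
5: W B5 → L1 hit [D]
6: R B0 → L0 miss wb→B2 [-]
7: R B1 → L1 miss wb→B5 [-]
8: R B4 → L0 miss [-]
9: R B2 → L0 miss [-]

WB = [3, 2, 5]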